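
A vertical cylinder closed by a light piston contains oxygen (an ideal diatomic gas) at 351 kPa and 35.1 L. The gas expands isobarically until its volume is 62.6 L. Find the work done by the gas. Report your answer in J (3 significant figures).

Isobaric: W = P ΔV.
W = (351 kPa)(62.6 − 35.1 L) = (351)(27.5) = 9652 J.

W ≈ 9650 J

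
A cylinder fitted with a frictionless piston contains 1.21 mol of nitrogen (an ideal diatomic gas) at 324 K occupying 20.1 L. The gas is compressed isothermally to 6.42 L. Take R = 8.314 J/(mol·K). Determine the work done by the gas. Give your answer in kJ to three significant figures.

Isothermal: W = nRT ln(V₂/V₁).
W = (1.21)(8.314)(324) × ln(6.42/20.1)
  = 3259 × -1.141
W_by_gas = -3720 J.

W ≈ -3.72 kJ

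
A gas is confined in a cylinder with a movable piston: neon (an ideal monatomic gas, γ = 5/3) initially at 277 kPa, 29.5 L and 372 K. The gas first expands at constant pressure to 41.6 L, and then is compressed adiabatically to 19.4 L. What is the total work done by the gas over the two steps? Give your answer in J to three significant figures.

Step 1 (isobaric): W = PΔV = (277 kPa)(41.6 − 29.5 L) = 3352 J.
After step 1: P = 277 kPa, V = 41.6 L, T = 524.6 K.
Step 2 (adiabatic): W = (P₁V₁ − P₂V₂)/(γ−1) = (11523 − 19162)/0.667 = -11458 J.
W_total = 3352 − 11458 = -8106 J.

W_total ≈ -8110 J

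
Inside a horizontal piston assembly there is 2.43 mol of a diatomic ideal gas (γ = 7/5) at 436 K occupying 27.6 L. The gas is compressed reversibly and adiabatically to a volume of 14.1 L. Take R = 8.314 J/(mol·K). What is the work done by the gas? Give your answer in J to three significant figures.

W ≈ -6790 J

Adiabatic: TV^(γ−1) = const with γ = 7/5.
T₂ = T₁ (V₁/V₂)^(γ−1) = 436 × (27.6/14.1)^0.4 = 436 × 1.308 = 570.4 K.
W_by = nCᵥ(T₁ − T₂) = (2.43)(20.79)(436 − 570.4) = -6787 J.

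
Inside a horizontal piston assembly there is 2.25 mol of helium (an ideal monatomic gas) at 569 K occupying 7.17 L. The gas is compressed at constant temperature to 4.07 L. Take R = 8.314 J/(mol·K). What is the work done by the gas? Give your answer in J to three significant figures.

Isothermal: W = nRT ln(V₂/V₁).
W = (2.25)(8.314)(569) × ln(4.07/7.17)
  = 10644 × -0.5663
W_by_gas = -6027 J.

W ≈ -6030 J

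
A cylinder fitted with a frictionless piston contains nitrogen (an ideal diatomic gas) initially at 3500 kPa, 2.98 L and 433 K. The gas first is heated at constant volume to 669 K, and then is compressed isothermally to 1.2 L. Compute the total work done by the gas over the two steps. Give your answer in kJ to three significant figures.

W_total ≈ -14.7 kJ

Step 1 (isochoric): W = 0 (constant volume).
After step 1: P = 5408 kPa (V unchanged).
Step 2 (isothermal): W = P₁V₁ ln(V₂/V₁) = (16115) ln(1.2/2.98) = -14658 J.
W_total = 0 − 14658 = -14658 J.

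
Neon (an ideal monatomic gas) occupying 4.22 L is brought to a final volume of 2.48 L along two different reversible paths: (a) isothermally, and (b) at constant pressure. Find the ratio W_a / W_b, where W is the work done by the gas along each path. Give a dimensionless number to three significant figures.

W_a / W_b ≈ 1.29

Path (a) isothermal: W = P₁V₁ ln(V₂/V₁) → W_a/(P₁V₁) = -0.5316.
Path (b) isobaric: W = P₁(V₂ − V₁) → W_b/(P₁V₁) = -0.4123.
W_a / W_b = -0.5316 / -0.4123 = 1.289.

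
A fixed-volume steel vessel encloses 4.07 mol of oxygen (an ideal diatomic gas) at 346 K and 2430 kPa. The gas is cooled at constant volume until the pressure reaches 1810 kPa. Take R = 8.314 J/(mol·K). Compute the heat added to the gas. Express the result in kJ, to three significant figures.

Q ≈ -7.47 kJ

Constant volume ⇒ W = 0, so Q = ΔU = nCᵥΔT with Cᵥ = 5R/2 = 20.79 J/(mol·K).
At constant V, T₂/T₁ = P₂/P₁ ⇒ ΔT = T₁(P₂/P₁ − 1) = 346·(1810/2430 − 1) = -88.28 K.
ΔU = (4.07)(20.79)(-88.28) = -7468 J.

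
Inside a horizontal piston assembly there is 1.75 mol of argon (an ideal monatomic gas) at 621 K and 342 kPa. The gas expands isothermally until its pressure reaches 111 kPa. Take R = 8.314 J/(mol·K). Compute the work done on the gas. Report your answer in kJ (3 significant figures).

Isothermal process: W = nRT ln(V₂/V₁) = nRT ln(P₁/P₂).
W = (1.75)(8.314)(621) × ln(342/111)
  = 9035 × ln(3.081) = 9035 × 1.125
W_by_gas = 10167 J; work on gas = −W_by = -10167 J.

W ≈ -10.2 kJ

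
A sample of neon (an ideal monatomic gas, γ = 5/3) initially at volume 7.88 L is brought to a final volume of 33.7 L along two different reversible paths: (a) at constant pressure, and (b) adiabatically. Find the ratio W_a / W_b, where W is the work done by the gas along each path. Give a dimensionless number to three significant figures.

W_a / W_b ≈ 3.52

Path (a) isobaric: W = P₁(V₂ − V₁) → W_a/(P₁V₁) = 3.277.
Path (b) adiabatic: W = P₁V₁(1 − (V₁/V₂)^(γ−1))/(γ−1) → W_b/(P₁V₁) = 0.9307.
W_a / W_b = 3.277 / 0.9307 = 3.521.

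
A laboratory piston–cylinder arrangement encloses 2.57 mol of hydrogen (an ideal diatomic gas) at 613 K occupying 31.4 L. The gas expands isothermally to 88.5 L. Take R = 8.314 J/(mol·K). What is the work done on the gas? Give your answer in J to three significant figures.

W ≈ -13600 J

Isothermal: W = nRT ln(V₂/V₁).
W = (2.57)(8.314)(613) × ln(88.5/31.4)
  = 13098 × 1.036
W_by_gas = 13572 J; work on gas = −W_by = -13572 J.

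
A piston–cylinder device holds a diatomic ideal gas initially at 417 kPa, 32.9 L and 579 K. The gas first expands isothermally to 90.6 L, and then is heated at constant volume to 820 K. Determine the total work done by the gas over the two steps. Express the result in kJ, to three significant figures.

W_total ≈ 13.9 kJ

Step 1 (isothermal): W = P₁V₁ ln(V₂/V₁) = (13719) ln(90.6/32.9) = 13897 J.
Step 2 (isochoric): W = 0 (constant volume).
W_total = 13897 + 0 = 13897 J.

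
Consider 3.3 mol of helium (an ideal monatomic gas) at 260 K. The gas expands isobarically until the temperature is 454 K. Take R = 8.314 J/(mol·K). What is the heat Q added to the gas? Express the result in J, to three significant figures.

Q ≈ 13300 J

Isobaric: W = nRΔT = (3.3)(8.314)(194) = 5323 J.
ΔU = nCᵥΔT with Cᵥ = 3R/2: ΔU = (3.3)(12.47)(194) = 7984 J.
Q = ΔU + W = 7984 + 5323 = 13307 J.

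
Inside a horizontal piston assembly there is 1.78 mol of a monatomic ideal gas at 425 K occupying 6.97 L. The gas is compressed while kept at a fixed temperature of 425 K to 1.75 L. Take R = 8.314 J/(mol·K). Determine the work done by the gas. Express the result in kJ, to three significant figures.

W ≈ -8.69 kJ

Isothermal: W = nRT ln(V₂/V₁).
W = (1.78)(8.314)(425) × ln(1.75/6.97)
  = 6290 × -1.382
W_by_gas = -8692 J.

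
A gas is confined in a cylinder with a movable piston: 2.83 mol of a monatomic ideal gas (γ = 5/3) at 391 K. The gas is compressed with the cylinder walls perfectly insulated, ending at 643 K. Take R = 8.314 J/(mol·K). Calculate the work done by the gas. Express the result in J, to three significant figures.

Adiabatic ⇒ Q = 0, so W_by = −ΔU = nCᵥ(T₁ − T₂).
Cᵥ = 3R/2 = 12.47 J/(mol·K).
W = (2.83)(12.47)(391 − 643) = -8894 J.

W ≈ -8890 J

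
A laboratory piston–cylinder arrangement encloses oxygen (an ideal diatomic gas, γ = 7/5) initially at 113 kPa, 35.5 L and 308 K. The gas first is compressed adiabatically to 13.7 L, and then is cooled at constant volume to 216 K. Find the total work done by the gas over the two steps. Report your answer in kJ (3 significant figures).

Step 1 (adiabatic): W = (P₁V₁ − P₂V₂)/(γ−1) = (4012 − 5871)/0.4 = -4649 J.
Step 2 (isochoric): W = 0 (constant volume).
W_total = -4649 + 0 = -4649 J.

W_total ≈ -4.65 kJ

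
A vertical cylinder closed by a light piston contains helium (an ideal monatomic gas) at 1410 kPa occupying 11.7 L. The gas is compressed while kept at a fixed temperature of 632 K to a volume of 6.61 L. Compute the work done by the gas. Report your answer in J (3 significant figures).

W ≈ -9420 J

Isothermal: W = nRT ln(V₂/V₁) = P₁V₁ ln(V₂/V₁).
P₁V₁ = (1410 kPa)(11.7 L) = 16497 J.
W = 16497 × ln(6.61/11.7) = 16497 × -0.571
W_by_gas = -9420 J.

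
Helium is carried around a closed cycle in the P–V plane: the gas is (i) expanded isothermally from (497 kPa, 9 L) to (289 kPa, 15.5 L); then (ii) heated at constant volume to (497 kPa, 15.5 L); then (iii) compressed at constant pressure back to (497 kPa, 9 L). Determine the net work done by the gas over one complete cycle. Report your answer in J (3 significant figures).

Leg (i): W = PᵢVᵢ ln(V_f/Vᵢ) = (4473) ln(15.5/9) = 2432 J.
Leg (ii): W = 0.
Leg (iii): W = PΔV = (497)(9 − 15.5) = -3230 J.
W_net = 2432 − 3230 = -798.9 J.

W_net ≈ -799 J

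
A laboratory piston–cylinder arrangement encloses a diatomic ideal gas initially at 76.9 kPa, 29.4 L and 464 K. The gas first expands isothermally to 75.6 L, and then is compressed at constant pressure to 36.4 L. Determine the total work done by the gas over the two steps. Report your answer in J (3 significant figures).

Step 1 (isothermal): W = P₁V₁ ln(V₂/V₁) = (2261) ln(75.6/29.4) = 2135 J.
After step 1: P = 29.91 kPa, V = 75.6 L, T = 464 K.
Step 2 (isobaric): W = PΔV = (29.91 kPa)(36.4 − 75.6 L) = -1172 J.
W_total = 2135 − 1172 = 963 J.

W_total ≈ 963 J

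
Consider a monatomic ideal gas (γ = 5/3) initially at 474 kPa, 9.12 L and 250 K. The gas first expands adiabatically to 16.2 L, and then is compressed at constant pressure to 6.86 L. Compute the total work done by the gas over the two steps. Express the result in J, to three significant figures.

W_total ≈ 364 J

Step 1 (adiabatic): W = (P₁V₁ − P₂V₂)/(γ−1) = (4323 − 2947)/0.667 = 2063 J.
After step 1: P = 181.9 kPa, V = 16.2 L, T = 170.4 K.
Step 2 (isobaric): W = PΔV = (181.9 kPa)(6.86 − 16.2 L) = -1699 J.
W_total = 2063 − 1699 = 364.1 J.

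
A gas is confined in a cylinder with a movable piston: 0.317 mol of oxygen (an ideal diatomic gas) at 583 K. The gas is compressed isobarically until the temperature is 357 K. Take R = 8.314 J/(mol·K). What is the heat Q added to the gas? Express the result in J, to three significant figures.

Isobaric: W = nRΔT = (0.317)(8.314)(-226) = -595.6 J.
ΔU = nCᵥΔT with Cᵥ = 5R/2: ΔU = (0.317)(20.79)(-226) = -1489 J.
Q = ΔU + W = -1489 − 595.6 = -2085 J.

Q ≈ -2080 J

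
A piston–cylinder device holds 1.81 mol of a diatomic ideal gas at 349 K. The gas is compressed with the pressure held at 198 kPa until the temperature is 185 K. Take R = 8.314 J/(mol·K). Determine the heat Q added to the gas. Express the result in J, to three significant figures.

Isobaric: W = nRΔT = (1.81)(8.314)(-164) = -2468 J.
ΔU = nCᵥΔT with Cᵥ = 5R/2: ΔU = (1.81)(20.79)(-164) = -6170 J.
Q = ΔU + W = -6170 − 2468 = -8638 J.

Q ≈ -8640 J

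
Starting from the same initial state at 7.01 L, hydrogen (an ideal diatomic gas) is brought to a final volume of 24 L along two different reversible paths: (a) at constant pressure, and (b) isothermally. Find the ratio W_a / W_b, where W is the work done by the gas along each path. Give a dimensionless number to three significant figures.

Path (a) isobaric: W = P₁(V₂ − V₁) → W_a/(P₁V₁) = 2.424.
Path (b) isothermal: W = P₁V₁ ln(V₂/V₁) → W_b/(P₁V₁) = 1.231.
W_a / W_b = 2.424 / 1.231 = 1.969.

W_a / W_b ≈ 1.97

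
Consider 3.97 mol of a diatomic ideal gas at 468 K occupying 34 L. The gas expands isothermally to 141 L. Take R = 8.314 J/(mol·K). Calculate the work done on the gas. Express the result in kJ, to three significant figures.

W ≈ -22.0 kJ

Isothermal: W = nRT ln(V₂/V₁).
W = (3.97)(8.314)(468) × ln(141/34)
  = 15447 × 1.422
W_by_gas = 21972 J; work on gas = −W_by = -21972 J.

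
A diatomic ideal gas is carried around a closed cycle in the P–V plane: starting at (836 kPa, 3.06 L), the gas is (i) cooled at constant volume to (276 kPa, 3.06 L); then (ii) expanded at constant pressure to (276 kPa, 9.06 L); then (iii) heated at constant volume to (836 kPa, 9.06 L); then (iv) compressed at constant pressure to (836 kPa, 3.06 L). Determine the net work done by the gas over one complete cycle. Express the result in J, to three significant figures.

Constant-volume legs do no work.
W(ii) = (276)(9.06 − 3.06) = 1656 J; W(iv) = (836)(3.06 − 9.06) = -5016 J.
W_net = 1656 − 5016 = -3360 J (the counter-clockwise enclosed area).

W_net ≈ -3360 J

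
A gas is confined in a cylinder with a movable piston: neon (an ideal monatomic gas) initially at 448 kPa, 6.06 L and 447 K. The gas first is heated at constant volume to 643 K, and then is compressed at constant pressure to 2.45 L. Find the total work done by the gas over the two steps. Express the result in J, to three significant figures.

W_total ≈ -2330 J

Step 1 (isochoric): W = 0 (constant volume).
After step 1: P = 644.4 kPa (V unchanged).
Step 2 (isobaric): W = PΔV = (644.4 kPa)(2.45 − 6.06 L) = -2326 J.
W_total = 0 − 2326 = -2326 J.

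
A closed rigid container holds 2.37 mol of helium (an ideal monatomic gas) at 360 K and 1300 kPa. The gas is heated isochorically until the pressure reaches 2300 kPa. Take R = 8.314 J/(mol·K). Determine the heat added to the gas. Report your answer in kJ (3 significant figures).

Constant volume ⇒ W = 0, so Q = ΔU = nCᵥΔT with Cᵥ = 3R/2 = 12.47 J/(mol·K).
At constant V, T₂/T₁ = P₂/P₁ ⇒ ΔT = T₁(P₂/P₁ − 1) = 360·(2300/1300 − 1) = 276.9 K.
ΔU = (2.37)(12.47)(276.9) = 8185 J.

Q ≈ 8.18 kJ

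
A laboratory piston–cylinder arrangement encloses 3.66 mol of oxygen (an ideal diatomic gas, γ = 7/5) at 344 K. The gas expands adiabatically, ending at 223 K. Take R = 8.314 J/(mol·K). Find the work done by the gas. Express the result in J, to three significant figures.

W ≈ 9200 J

Adiabatic ⇒ Q = 0, so W_by = −ΔU = nCᵥ(T₁ − T₂).
Cᵥ = 5R/2 = 20.79 J/(mol·K).
W = (3.66)(20.79)(344 − 223) = 9205 J.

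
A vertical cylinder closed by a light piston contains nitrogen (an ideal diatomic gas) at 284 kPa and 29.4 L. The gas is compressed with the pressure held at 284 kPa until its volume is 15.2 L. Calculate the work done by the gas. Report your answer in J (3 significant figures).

Isobaric: W = P ΔV.
W = (284 kPa)(15.2 − 29.4 L) = (284)(-14.2) = -4033 J.

W ≈ -4030 J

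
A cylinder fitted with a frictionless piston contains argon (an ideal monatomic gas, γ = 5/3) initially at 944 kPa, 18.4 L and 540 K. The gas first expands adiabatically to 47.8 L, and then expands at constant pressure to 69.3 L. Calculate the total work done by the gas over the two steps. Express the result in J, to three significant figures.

W_total ≈ 16400 J

Step 1 (adiabatic): W = (P₁V₁ − P₂V₂)/(γ−1) = (17370 − 9191)/0.667 = 12267 J.
After step 1: P = 192.3 kPa, V = 47.8 L, T = 285.8 K.
Step 2 (isobaric): W = PΔV = (192.3 kPa)(69.3 − 47.8 L) = 4134 J.
W_total = 12267 + 4134 = 16401 J.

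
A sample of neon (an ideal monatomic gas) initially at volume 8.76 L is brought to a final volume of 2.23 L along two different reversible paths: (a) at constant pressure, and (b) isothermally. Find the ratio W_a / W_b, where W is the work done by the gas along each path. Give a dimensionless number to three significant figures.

Path (a) isobaric: W = P₁(V₂ − V₁) → W_a/(P₁V₁) = -0.7454.
Path (b) isothermal: W = P₁V₁ ln(V₂/V₁) → W_b/(P₁V₁) = -1.368.
W_a / W_b = -0.7454 / -1.368 = 0.5448.

W_a / W_b ≈ 0.545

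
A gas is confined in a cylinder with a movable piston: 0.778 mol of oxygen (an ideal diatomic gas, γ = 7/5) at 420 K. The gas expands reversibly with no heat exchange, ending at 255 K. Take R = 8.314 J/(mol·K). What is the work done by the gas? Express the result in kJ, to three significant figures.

W ≈ 2.67 kJ

Adiabatic ⇒ Q = 0, so W_by = −ΔU = nCᵥ(T₁ − T₂).
Cᵥ = 5R/2 = 20.79 J/(mol·K).
W = (0.778)(20.79)(420 − 255) = 2668 J.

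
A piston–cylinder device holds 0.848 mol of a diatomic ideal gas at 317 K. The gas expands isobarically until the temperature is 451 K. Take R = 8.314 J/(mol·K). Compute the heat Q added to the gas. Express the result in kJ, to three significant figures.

Isobaric: W = nRΔT = (0.848)(8.314)(134) = 944.7 J.
ΔU = nCᵥΔT with Cᵥ = 5R/2: ΔU = (0.848)(20.79)(134) = 2362 J.
Q = ΔU + W = 2362 + 944.7 = 3307 J.

Q ≈ 3.31 kJ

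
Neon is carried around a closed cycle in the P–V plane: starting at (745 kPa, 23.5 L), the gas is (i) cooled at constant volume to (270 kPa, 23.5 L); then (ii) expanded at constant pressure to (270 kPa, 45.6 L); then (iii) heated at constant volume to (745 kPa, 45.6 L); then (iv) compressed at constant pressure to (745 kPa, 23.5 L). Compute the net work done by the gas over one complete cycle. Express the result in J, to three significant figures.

Constant-volume legs do no work.
W(ii) = (270)(45.6 − 23.5) = 5967 J; W(iv) = (745)(23.5 − 45.6) = -16464 J.
W_net = 5967 − 16464 = -10498 J (the counter-clockwise enclosed area).

W_net ≈ -10500 J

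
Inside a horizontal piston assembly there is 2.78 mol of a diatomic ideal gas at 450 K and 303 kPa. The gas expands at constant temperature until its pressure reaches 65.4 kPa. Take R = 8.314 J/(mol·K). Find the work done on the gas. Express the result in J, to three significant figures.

Isothermal process: W = nRT ln(V₂/V₁) = nRT ln(P₁/P₂).
W = (2.78)(8.314)(450) × ln(303/65.4)
  = 10401 × ln(4.633) = 10401 × 1.533
W_by_gas = 15947 J; work on gas = −W_by = -15947 J.

W ≈ -15900 J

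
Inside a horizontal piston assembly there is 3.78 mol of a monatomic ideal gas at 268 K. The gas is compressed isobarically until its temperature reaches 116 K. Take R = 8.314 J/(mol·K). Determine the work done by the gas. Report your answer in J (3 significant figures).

Isobaric: W = P ΔV = nR ΔT.
W = (3.78)(8.314)(116 − 268) = -4777 J.

W ≈ -4780 J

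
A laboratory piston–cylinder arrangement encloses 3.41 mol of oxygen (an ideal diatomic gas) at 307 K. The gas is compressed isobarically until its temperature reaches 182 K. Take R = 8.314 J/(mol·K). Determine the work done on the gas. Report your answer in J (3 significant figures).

Isobaric: W = P ΔV = nR ΔT.
W = (3.41)(8.314)(182 − 307) = -3544 J.
Work on gas = −W_by = 3544 J.

W ≈ 3540 J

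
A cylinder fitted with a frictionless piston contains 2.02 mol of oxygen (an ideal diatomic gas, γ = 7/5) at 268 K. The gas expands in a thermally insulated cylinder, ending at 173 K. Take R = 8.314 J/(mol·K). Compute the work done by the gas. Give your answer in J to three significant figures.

Adiabatic ⇒ Q = 0, so W_by = −ΔU = nCᵥ(T₁ − T₂).
Cᵥ = 5R/2 = 20.79 J/(mol·K).
W = (2.02)(20.79)(268 − 173) = 3989 J.

W ≈ 3990 J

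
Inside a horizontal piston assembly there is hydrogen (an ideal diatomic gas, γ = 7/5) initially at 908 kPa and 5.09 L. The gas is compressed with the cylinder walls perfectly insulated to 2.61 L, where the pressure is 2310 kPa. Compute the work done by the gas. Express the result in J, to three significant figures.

Adiabatic: W = (P₁V₁ − P₂V₂)/(γ − 1) with γ = 7/5.
P₁V₁ = 4622 J, P₂V₂ = 6029 J.
W = (4622 − 6029) / 0.4 = -3518 J.

W ≈ -3520 J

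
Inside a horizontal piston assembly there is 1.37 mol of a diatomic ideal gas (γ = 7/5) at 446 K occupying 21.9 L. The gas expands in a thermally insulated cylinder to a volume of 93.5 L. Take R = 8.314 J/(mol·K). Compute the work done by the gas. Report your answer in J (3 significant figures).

W ≈ 5590 J

Adiabatic: TV^(γ−1) = const with γ = 7/5.
T₂ = T₁ (V₁/V₂)^(γ−1) = 446 × (21.9/93.5)^0.4 = 446 × 0.5596 = 249.6 K.
W_by = nCᵥ(T₁ − T₂) = (1.37)(20.79)(446 − 249.6) = 5594 J.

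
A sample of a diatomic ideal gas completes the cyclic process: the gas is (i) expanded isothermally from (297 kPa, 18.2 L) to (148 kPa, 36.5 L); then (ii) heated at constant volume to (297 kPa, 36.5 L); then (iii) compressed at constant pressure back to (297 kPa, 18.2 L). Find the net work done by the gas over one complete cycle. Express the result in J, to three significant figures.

W_net ≈ -1670 J

Leg (i): W = PᵢVᵢ ln(V_f/Vᵢ) = (5405) ln(36.5/18.2) = 3762 J.
Leg (ii): W = 0.
Leg (iii): W = PΔV = (297)(18.2 − 36.5) = -5435 J.
W_net = 3762 − 5435 = -1674 J.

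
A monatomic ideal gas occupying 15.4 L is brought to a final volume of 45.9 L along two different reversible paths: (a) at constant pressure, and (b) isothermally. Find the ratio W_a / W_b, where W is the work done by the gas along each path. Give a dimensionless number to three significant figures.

W_a / W_b ≈ 1.81

Path (a) isobaric: W = P₁(V₂ − V₁) → W_a/(P₁V₁) = 1.981.
Path (b) isothermal: W = P₁V₁ ln(V₂/V₁) → W_b/(P₁V₁) = 1.092.
W_a / W_b = 1.981 / 1.092 = 1.814.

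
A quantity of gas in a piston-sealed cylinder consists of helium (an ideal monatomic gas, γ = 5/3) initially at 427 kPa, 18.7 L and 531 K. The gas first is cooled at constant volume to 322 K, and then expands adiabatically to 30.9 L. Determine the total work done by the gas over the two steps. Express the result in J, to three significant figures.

W_total ≈ 2070 J

Step 1 (isochoric): W = 0 (constant volume).
After step 1: P = 258.9 kPa (V unchanged).
Step 2 (adiabatic): W = (P₁V₁ − P₂V₂)/(γ−1) = (4842 − 3464)/0.667 = 2067 J.
W_total = 0 + 2067 = 2067 J.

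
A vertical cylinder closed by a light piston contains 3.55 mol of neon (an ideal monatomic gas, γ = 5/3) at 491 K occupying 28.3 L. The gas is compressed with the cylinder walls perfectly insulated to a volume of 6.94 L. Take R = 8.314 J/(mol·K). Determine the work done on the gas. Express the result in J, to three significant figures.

W ≈ 33700 J

Adiabatic: TV^(γ−1) = const with γ = 5/3.
T₂ = T₁ (V₁/V₂)^(γ−1) = 491 × (28.3/6.94)^0.667 = 491 × 2.552 = 1253 K.
W_by = nCᵥ(T₁ − T₂) = (3.55)(12.47)(491 − 1253) = -33746 J.
Work on gas = −W_by = 33746 J.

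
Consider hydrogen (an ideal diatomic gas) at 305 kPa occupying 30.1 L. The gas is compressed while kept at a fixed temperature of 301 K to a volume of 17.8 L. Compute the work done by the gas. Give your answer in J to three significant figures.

Isothermal: W = nRT ln(V₂/V₁) = P₁V₁ ln(V₂/V₁).
P₁V₁ = (305 kPa)(30.1 L) = 9180 J.
W = 9180 × ln(17.8/30.1) = 9180 × -0.5253
W_by_gas = -4823 J.

W ≈ -4820 J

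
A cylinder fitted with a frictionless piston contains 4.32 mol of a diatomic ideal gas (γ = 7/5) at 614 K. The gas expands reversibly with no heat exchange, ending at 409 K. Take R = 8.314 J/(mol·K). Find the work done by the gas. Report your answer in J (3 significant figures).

Adiabatic ⇒ Q = 0, so W_by = −ΔU = nCᵥ(T₁ − T₂).
Cᵥ = 5R/2 = 20.79 J/(mol·K).
W = (4.32)(20.79)(614 − 409) = 18407 J.

W ≈ 18400 J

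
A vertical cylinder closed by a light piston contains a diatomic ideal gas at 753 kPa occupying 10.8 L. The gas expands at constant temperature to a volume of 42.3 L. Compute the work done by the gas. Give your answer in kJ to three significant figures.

Isothermal: W = nRT ln(V₂/V₁) = P₁V₁ ln(V₂/V₁).
P₁V₁ = (753 kPa)(10.8 L) = 8132 J.
W = 8132 × ln(42.3/10.8) = 8132 × 1.365
W_by_gas = 11103 J.

W ≈ 11.1 kJ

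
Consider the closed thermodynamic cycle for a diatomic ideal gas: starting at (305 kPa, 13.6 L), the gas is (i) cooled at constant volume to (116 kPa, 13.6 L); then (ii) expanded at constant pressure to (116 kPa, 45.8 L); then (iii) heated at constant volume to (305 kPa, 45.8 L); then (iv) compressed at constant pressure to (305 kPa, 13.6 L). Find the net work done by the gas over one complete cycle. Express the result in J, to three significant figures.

Constant-volume legs do no work.
W(ii) = (116)(45.8 − 13.6) = 3735 J; W(iv) = (305)(13.6 − 45.8) = -9821 J.
W_net = 3735 − 9821 = -6086 J (the counter-clockwise enclosed area).

W_net ≈ -6090 J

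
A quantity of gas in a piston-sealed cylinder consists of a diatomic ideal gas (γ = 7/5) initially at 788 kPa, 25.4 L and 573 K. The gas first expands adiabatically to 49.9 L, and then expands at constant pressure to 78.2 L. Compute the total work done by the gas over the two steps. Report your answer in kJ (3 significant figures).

Step 1 (adiabatic): W = (P₁V₁ − P₂V₂)/(γ−1) = (20015 − 15278)/0.4 = 11844 J.
After step 1: P = 306.2 kPa, V = 49.9 L, T = 437.4 K.
Step 2 (isobaric): W = PΔV = (306.2 kPa)(78.2 − 49.9 L) = 8664 J.
W_total = 11844 + 8664 = 20509 J.

W_total ≈ 20.5 kJ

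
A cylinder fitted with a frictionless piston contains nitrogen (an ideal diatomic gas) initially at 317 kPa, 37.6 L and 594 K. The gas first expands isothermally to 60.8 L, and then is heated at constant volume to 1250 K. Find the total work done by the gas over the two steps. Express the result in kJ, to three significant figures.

W_total ≈ 5.73 kJ

Step 1 (isothermal): W = P₁V₁ ln(V₂/V₁) = (11919) ln(60.8/37.6) = 5728 J.
Step 2 (isochoric): W = 0 (constant volume).
W_total = 5728 + 0 = 5728 J.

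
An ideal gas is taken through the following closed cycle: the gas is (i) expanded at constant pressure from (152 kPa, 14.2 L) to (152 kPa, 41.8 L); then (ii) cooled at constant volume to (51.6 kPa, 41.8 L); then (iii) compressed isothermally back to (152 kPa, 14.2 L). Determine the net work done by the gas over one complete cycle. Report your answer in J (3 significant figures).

W_net ≈ 1870 J

Leg (i): W = PΔV = (152)(41.8 − 14.2) = 4195 J.
Leg (ii): W = 0.
Leg (iii): W = PᵢVᵢ ln(V_f/Vᵢ) = (2157) ln(14.2/41.8) = -2329 J.
W_net = 4195 − 2329 = 1867 J.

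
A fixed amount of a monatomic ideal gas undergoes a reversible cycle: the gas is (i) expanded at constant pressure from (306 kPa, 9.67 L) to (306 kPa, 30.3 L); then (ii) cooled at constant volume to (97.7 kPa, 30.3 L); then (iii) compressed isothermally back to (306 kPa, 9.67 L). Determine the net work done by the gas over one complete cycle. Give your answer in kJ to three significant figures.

W_net ≈ 2.93 kJ

Leg (i): W = PΔV = (306)(30.3 − 9.67) = 6313 J.
Leg (ii): W = 0.
Leg (iii): W = PᵢVᵢ ln(V_f/Vᵢ) = (2960) ln(9.67/30.3) = -3381 J.
W_net = 6313 − 3381 = 2932 J.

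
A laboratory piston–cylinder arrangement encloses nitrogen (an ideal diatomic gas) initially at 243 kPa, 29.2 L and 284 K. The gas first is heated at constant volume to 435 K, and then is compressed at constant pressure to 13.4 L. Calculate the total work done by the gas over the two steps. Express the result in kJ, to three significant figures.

W_total ≈ -5.88 kJ

Step 1 (isochoric): W = 0 (constant volume).
After step 1: P = 372.2 kPa (V unchanged).
Step 2 (isobaric): W = PΔV = (372.2 kPa)(13.4 − 29.2 L) = -5881 J.
W_total = 0 − 5881 = -5881 J.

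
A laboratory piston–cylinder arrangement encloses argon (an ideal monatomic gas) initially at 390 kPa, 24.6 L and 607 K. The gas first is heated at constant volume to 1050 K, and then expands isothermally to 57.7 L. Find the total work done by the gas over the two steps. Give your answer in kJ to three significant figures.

Step 1 (isochoric): W = 0 (constant volume).
After step 1: P = 674.6 kPa (V unchanged).
Step 2 (isothermal): W = P₁V₁ ln(V₂/V₁) = (16596) ln(57.7/24.6) = 14148 J.
W_total = 0 + 14148 = 14148 J.

W_total ≈ 14.1 kJ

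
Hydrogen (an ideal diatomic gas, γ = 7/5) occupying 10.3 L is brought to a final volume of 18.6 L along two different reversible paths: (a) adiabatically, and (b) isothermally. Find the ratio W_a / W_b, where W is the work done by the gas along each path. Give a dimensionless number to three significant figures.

Path (a) adiabatic: W = P₁V₁(1 − (V₁/V₂)^(γ−1))/(γ−1) → W_a/(P₁V₁) = 0.5264.
Path (b) isothermal: W = P₁V₁ ln(V₂/V₁) → W_b/(P₁V₁) = 0.591.
W_a / W_b = 0.5264 / 0.591 = 0.8906.

W_a / W_b ≈ 0.891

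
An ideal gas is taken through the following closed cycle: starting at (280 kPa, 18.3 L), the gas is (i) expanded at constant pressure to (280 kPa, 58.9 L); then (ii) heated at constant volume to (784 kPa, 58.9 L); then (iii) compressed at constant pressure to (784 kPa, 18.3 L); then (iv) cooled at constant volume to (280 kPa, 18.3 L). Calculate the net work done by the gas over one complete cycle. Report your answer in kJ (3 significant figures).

W_net ≈ -20.5 kJ

Constant-volume legs do no work.
W(i) = (280)(58.9 − 18.3) = 11368 J; W(iii) = (784)(18.3 − 58.9) = -31830 J.
W_net = 11368 − 31830 = -20462 J (the counter-clockwise enclosed area).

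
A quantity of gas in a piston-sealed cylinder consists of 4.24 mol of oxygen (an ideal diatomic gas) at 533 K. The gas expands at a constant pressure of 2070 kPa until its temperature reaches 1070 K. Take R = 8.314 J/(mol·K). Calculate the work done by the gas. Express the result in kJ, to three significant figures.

W ≈ 18.9 kJ

Isobaric: W = P ΔV = nR ΔT.
W = (4.24)(8.314)(1070 − 533) = 18930 J.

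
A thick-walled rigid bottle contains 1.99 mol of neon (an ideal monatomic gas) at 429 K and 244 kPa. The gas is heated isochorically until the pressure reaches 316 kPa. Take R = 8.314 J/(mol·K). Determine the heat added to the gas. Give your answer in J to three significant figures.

Q ≈ 3140 J

Constant volume ⇒ W = 0, so Q = ΔU = nCᵥΔT with Cᵥ = 3R/2 = 12.47 J/(mol·K).
At constant V, T₂/T₁ = P₂/P₁ ⇒ ΔT = T₁(P₂/P₁ − 1) = 429·(316/244 − 1) = 126.6 K.
ΔU = (1.99)(12.47)(126.6) = 3142 J.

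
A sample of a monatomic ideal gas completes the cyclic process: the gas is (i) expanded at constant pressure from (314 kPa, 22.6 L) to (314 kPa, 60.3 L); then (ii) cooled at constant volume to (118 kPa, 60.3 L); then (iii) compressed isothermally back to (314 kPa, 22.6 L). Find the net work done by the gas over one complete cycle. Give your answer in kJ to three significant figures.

Leg (i): W = PΔV = (314)(60.3 − 22.6) = 11838 J.
Leg (ii): W = 0.
Leg (iii): W = PᵢVᵢ ln(V_f/Vᵢ) = (7115) ln(22.6/60.3) = -6983 J.
W_net = 11838 − 6983 = 4855 J.

W_net ≈ 4.85 kJ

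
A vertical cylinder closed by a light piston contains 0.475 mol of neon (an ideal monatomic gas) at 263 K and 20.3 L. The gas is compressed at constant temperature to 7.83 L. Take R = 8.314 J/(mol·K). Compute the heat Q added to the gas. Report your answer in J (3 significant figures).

Q ≈ -989 J

Isothermal ⇒ ΔU = 0, so Q = W = nRT ln(V₂/V₁).
Q = (0.475)(8.314)(263) ln(7.83/20.3) = 1039 × -0.9527 = -989.5 J.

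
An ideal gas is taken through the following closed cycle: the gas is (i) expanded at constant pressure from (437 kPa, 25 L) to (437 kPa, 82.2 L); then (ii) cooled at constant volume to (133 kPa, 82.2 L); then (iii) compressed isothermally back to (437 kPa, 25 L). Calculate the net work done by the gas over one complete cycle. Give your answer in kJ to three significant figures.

W_net ≈ 12.0 kJ

Leg (i): W = PΔV = (437)(82.2 − 25) = 24996 J.
Leg (ii): W = 0.
Leg (iii): W = PᵢVᵢ ln(V_f/Vᵢ) = (10933) ln(25/82.2) = -13013 J.
W_net = 24996 − 13013 = 11984 J.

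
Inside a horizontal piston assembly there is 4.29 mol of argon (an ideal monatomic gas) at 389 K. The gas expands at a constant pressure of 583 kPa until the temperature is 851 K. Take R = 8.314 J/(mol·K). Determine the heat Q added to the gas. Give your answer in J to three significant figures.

Isobaric: W = nRΔT = (4.29)(8.314)(462) = 16478 J.
ΔU = nCᵥΔT with Cᵥ = 3R/2: ΔU = (4.29)(12.47)(462) = 24717 J.
Q = ΔU + W = 24717 + 16478 = 41195 J.

Q ≈ 41200 J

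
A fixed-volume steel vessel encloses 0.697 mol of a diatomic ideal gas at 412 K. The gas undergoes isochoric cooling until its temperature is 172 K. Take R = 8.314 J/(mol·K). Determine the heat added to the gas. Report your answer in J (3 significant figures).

Constant volume ⇒ W = 0, so Q = ΔU = nCᵥΔT with Cᵥ = 5R/2 = 20.79 J/(mol·K).
ΔU = (0.697)(20.79)(172 − 412) = -3477 J.

Q ≈ -3480 J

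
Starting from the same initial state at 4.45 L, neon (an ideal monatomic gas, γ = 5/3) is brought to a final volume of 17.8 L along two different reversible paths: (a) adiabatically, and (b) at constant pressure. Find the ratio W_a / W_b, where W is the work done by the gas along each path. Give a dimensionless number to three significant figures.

Path (a) adiabatic: W = P₁V₁(1 − (V₁/V₂)^(γ−1))/(γ−1) → W_a/(P₁V₁) = 0.9047.
Path (b) isobaric: W = P₁(V₂ − V₁) → W_b/(P₁V₁) = 3.
W_a / W_b = 0.9047 / 3 = 0.3016.

W_a / W_b ≈ 0.302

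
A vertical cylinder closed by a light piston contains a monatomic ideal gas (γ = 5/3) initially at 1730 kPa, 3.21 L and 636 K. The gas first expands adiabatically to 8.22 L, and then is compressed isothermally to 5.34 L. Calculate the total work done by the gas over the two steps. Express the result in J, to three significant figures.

Step 1 (adiabatic): W = (P₁V₁ − P₂V₂)/(γ−1) = (5553 − 2967)/0.667 = 3880 J.
After step 1: P = 360.9 kPa, V = 8.22 L, T = 339.8 K.
Step 2 (isothermal): W = P₁V₁ ln(V₂/V₁) = (2967) ln(5.34/8.22) = -1280 J.
W_total = 3880 − 1280 = 2600 J.

W_total ≈ 2600 J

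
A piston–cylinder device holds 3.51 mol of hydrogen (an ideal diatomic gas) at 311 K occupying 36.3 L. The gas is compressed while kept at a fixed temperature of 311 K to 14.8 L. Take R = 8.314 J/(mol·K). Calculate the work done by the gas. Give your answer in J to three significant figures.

Isothermal: W = nRT ln(V₂/V₁).
W = (3.51)(8.314)(311) × ln(14.8/36.3)
  = 9076 × -0.8972
W_by_gas = -8143 J.

W ≈ -8140 J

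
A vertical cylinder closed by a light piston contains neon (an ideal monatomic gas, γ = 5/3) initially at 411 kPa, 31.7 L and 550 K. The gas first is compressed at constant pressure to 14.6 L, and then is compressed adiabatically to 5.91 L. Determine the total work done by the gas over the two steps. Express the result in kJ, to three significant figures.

W_total ≈ -14.5 kJ

Step 1 (isobaric): W = PΔV = (411 kPa)(14.6 − 31.7 L) = -7028 J.
After step 1: P = 411 kPa, V = 14.6 L, T = 253.3 K.
Step 2 (adiabatic): W = (P₁V₁ − P₂V₂)/(γ−1) = (6001 − 10966)/0.667 = -7448 J.
W_total = -7028 − 7448 = -14476 J.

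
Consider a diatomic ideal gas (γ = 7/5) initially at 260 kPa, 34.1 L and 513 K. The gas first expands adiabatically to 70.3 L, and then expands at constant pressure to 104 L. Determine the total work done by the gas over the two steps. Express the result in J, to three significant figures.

W_total ≈ 8750 J

Step 1 (adiabatic): W = (P₁V₁ − P₂V₂)/(γ−1) = (8866 − 6638)/0.4 = 5570 J.
After step 1: P = 94.43 kPa, V = 70.3 L, T = 384.1 K.
Step 2 (isobaric): W = PΔV = (94.43 kPa)(104 − 70.3 L) = 3182 J.
W_total = 5570 + 3182 = 8752 J.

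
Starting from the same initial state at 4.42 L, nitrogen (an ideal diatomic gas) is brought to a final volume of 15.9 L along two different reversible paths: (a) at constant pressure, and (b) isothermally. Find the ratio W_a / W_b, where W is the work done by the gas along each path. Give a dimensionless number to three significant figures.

W_a / W_b ≈ 2.03

Path (a) isobaric: W = P₁(V₂ − V₁) → W_a/(P₁V₁) = 2.597.
Path (b) isothermal: W = P₁V₁ ln(V₂/V₁) → W_b/(P₁V₁) = 1.28.
W_a / W_b = 2.597 / 1.28 = 2.029.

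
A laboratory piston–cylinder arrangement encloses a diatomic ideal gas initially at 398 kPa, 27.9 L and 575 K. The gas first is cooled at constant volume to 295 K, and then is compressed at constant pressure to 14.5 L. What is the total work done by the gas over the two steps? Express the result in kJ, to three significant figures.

Step 1 (isochoric): W = 0 (constant volume).
After step 1: P = 204.2 kPa (V unchanged).
Step 2 (isobaric): W = PΔV = (204.2 kPa)(14.5 − 27.9 L) = -2736 J.
W_total = 0 − 2736 = -2736 J.

W_total ≈ -2.74 kJ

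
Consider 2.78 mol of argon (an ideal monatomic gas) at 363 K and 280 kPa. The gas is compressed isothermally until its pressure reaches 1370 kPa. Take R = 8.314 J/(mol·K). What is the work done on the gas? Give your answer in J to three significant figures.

Isothermal process: W = nRT ln(V₂/V₁) = nRT ln(P₁/P₂).
W = (2.78)(8.314)(363) × ln(280/1370)
  = 8390 × ln(0.2044) = 8390 × -1.588
W_by_gas = -13321 J; work on gas = −W_by = 13321 J.

W ≈ 13300 J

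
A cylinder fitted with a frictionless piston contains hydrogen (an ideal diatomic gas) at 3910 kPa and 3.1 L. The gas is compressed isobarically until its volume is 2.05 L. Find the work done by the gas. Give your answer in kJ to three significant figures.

Isobaric: W = P ΔV.
W = (3910 kPa)(2.05 − 3.1 L) = (3910)(-1.05) = -4106 J.

W ≈ -4.11 kJ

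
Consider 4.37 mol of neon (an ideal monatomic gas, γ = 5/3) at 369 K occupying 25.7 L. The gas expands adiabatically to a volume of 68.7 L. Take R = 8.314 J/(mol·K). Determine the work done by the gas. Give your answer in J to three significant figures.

Adiabatic: TV^(γ−1) = const with γ = 5/3.
T₂ = T₁ (V₁/V₂)^(γ−1) = 369 × (25.7/68.7)^0.667 = 369 × 0.5192 = 191.6 K.
W_by = nCᵥ(T₁ − T₂) = (4.37)(12.47)(369 − 191.6) = 9669 J.

W ≈ 9670 J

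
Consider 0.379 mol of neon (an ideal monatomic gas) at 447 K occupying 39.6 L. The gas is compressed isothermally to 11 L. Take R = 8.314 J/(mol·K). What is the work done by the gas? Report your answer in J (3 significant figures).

Isothermal: W = nRT ln(V₂/V₁).
W = (0.379)(8.314)(447) × ln(11/39.6)
  = 1408 × -1.281
W_by_gas = -1804 J.

W ≈ -1800 J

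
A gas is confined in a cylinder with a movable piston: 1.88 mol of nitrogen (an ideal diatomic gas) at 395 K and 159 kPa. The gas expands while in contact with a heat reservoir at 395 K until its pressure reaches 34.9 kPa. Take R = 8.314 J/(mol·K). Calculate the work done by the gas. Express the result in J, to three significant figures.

Isothermal process: W = nRT ln(V₂/V₁) = nRT ln(P₁/P₂).
W = (1.88)(8.314)(395) × ln(159/34.9)
  = 6174 × ln(4.556) = 6174 × 1.516
W_by_gas = 9362 J.

W ≈ 9360 J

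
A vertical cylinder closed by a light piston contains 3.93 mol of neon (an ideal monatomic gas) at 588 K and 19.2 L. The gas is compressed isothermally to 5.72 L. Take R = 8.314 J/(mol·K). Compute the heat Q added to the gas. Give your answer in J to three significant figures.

Isothermal ⇒ ΔU = 0, so Q = W = nRT ln(V₂/V₁).
Q = (3.93)(8.314)(588) ln(5.72/19.2) = 19212 × -1.211 = -23265 J.

Q ≈ -23300 J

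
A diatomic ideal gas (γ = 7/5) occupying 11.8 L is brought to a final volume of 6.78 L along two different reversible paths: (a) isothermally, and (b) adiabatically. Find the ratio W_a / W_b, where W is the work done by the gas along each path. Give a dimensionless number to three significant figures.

Path (a) isothermal: W = P₁V₁ ln(V₂/V₁) → W_a/(P₁V₁) = -0.5541.
Path (b) adiabatic: W = P₁V₁(1 − (V₁/V₂)^(γ−1))/(γ−1) → W_b/(P₁V₁) = -0.6203.
W_a / W_b = -0.5541 / -0.6203 = 0.8933.

W_a / W_b ≈ 0.893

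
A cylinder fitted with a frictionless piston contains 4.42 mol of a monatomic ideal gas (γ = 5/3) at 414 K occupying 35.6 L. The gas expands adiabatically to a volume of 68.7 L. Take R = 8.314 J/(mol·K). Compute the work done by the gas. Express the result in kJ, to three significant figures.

Adiabatic: TV^(γ−1) = const with γ = 5/3.
T₂ = T₁ (V₁/V₂)^(γ−1) = 414 × (35.6/68.7)^0.667 = 414 × 0.6452 = 267.1 K.
W_by = nCᵥ(T₁ − T₂) = (4.42)(12.47)(414 − 267.1) = 8098 J.

W ≈ 8.10 kJ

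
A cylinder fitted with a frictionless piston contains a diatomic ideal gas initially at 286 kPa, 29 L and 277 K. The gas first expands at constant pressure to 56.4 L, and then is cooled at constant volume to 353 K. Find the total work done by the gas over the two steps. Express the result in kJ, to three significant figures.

Step 1 (isobaric): W = PΔV = (286 kPa)(56.4 − 29 L) = 7836 J.
Step 2 (isochoric): W = 0 (constant volume).
W_total = 7836 + 0 = 7836 J.

W_total ≈ 7.84 kJ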